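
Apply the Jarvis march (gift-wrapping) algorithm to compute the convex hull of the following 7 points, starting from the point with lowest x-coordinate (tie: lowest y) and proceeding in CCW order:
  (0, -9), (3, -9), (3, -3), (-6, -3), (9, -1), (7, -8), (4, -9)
Hull (CCW) = [(-6, -3), (0, -9), (4, -9), (7, -8), (9, -1)]

Jarvis march: at each step, from the current hull vertex p, select the next vertex q as the point such that every other point lies strictly to the left of (or on) the directed line p → q. (Equivalently: for every other point r, the cross product (q − p) × (r − p) ≥ 0.)
Starting point (lowest x, tie lowest y): (-6, -3). Wrap until returning to start. Resulting hull: (-6, -3), (0, -9), (4, -9), (7, -8), (9, -1).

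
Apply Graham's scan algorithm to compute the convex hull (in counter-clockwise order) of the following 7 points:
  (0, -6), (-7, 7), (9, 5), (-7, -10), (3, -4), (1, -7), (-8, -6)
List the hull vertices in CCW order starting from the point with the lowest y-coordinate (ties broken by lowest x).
Hull (CCW) = [(-7, -10), (1, -7), (9, 5), (-7, 7), (-8, -6)]

Graham scan procedure:
  1. Find the pivot p₀ = point with lowest y (tie → lowest x): (-7, -10).
  2. Sort the remaining points by polar angle around p₀.
  3. Walk through sorted points, maintaining a stack; pop the top while the last three entries make a non-left turn (cross product ≤ 0).
  4. Final stack is the convex hull in CCW order: (-7, -10), (1, -7), (9, 5), (-7, 7), (-8, -6).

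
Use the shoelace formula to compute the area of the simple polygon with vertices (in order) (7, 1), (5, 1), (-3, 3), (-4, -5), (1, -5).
Area = 54

Shoelace formula: Area = (1/2) |Σ_i (x_i · y_{i+1} − x_{i+1} · y_i)| (indices mod n). Compute each cross term:
  (7)(1) − (5)(1) = 2
  (5)(3) − (-3)(1) = 18
  (-3)(-5) − (-4)(3) = 27
  (-4)(-5) − (1)(-5) = 25
  (1)(1) − (7)(-5) = 36
Sum = 108, so (signed) Area = 108/2 = 54, |Area| = 54.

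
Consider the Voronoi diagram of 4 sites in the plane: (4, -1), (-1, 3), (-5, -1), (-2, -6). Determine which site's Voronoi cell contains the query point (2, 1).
Nearest site = (4, -1)

The Voronoi cell of site s contains exactly those query points closer to s than to any other site. Compute squared distances from q = (2, 1) to each site:
  (4 − 2)² + (-1 − 1)² = 8
  (-1 − 2)² + (3 − 1)² = 13
  (-5 − 2)² + (-1 − 1)² = 53
  (-2 − 2)² + (-6 − 1)² = 65
Minimum is attained by (4, -1), so q lies in its Voronoi cell.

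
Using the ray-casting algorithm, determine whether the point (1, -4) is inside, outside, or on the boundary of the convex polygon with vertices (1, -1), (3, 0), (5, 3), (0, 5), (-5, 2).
The point (1, -4) lies strictly outside the polygon

Cast a horizontal ray to the right from the query point and count how many polygon edges it crosses (each edge strictly once or zero times, handled with the usual half-open convention). 
Parity of crossings → even ⇒ outside.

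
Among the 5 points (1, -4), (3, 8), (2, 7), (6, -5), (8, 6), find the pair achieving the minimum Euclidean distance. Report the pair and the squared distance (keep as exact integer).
Pair = ((3, 8), (2, 7)); squared distance = 2

Compute all C(5, 2) = 10 pairwise squared distances (x_i − x_j)² + (y_i − y_j)². The minimum is 2, attained by the pair ((3, 8), (2, 7)).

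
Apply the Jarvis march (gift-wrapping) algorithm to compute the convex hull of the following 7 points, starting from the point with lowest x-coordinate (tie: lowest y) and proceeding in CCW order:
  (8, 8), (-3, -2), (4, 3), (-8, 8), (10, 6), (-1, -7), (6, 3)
Hull (CCW) = [(-8, 8), (-1, -7), (10, 6), (8, 8)]

Jarvis march: at each step, from the current hull vertex p, select the next vertex q as the point such that every other point lies strictly to the left of (or on) the directed line p → q. (Equivalently: for every other point r, the cross product (q − p) × (r − p) ≥ 0.)
Starting point (lowest x, tie lowest y): (-8, 8). Wrap until returning to start. Resulting hull: (-8, 8), (-1, -7), (10, 6), (8, 8).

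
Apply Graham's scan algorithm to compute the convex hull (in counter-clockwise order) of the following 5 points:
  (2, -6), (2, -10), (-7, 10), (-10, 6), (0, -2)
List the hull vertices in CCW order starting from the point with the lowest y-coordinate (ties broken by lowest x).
Hull (CCW) = [(2, -10), (2, -6), (0, -2), (-7, 10), (-10, 6)]

Graham scan procedure:
  1. Find the pivot p₀ = point with lowest y (tie → lowest x): (2, -10).
  2. Sort the remaining points by polar angle around p₀.
  3. Walk through sorted points, maintaining a stack; pop the top while the last three entries make a non-left turn (cross product ≤ 0).
  4. Final stack is the convex hull in CCW order: (2, -10), (2, -6), (0, -2), (-7, 10), (-10, 6).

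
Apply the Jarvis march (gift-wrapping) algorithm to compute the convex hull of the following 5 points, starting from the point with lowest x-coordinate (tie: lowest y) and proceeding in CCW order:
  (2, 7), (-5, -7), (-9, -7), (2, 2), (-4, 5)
Hull (CCW) = [(-9, -7), (-5, -7), (2, 2), (2, 7), (-4, 5)]

Jarvis march: at each step, from the current hull vertex p, select the next vertex q as the point such that every other point lies strictly to the left of (or on) the directed line p → q. (Equivalently: for every other point r, the cross product (q − p) × (r − p) ≥ 0.)
Starting point (lowest x, tie lowest y): (-9, -7). Wrap until returning to start. Resulting hull: (-9, -7), (-5, -7), (2, 2), (2, 7), (-4, 5).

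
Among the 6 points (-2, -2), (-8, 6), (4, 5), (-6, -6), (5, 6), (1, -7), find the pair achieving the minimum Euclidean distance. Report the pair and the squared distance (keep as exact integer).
Pair = ((4, 5), (5, 6)); squared distance = 2

Compute all C(6, 2) = 15 pairwise squared distances (x_i − x_j)² + (y_i − y_j)². The minimum is 2, attained by the pair ((4, 5), (5, 6)).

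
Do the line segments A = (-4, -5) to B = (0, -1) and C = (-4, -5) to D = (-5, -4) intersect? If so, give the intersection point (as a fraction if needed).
Yes; intersection at (-4, -5) (t = 0 on AB, s = 0 on CD)

Parametrize AB as A + t(B − A) = (-4 + 4 t, -5 + 4 t) and CD as C + s(D − C) = (-4 + -1 s, -5 + 1 s). Solve the linear system for (t, s). Determinant = -8 ≠ 0, so a unique intersection of the containing lines exists. Solution: t = 0, s = 0 — both in [0, 1], so the segments cross. Intersection point: (-4, -5).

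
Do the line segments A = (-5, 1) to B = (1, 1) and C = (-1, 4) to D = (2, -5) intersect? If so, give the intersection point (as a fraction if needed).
Yes; intersection at (0, 1) (t = 5/6 on AB, s = 1/3 on CD)

Parametrize AB as A + t(B − A) = (-5 + 6 t, 1 + 0 t) and CD as C + s(D − C) = (-1 + 3 s, 4 + -9 s). Solve the linear system for (t, s). Determinant = 54 ≠ 0, so a unique intersection of the containing lines exists. Solution: t = 5/6, s = 1/3 — both in [0, 1], so the segments cross. Intersection point: (0, 1).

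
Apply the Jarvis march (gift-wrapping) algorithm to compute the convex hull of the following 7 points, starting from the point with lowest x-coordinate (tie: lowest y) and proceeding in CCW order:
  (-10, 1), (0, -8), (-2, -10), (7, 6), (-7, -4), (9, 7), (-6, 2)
Hull (CCW) = [(-10, 1), (-7, -4), (-2, -10), (0, -8), (9, 7)]

Jarvis march: at each step, from the current hull vertex p, select the next vertex q as the point such that every other point lies strictly to the left of (or on) the directed line p → q. (Equivalently: for every other point r, the cross product (q − p) × (r − p) ≥ 0.)
Starting point (lowest x, tie lowest y): (-10, 1). Wrap until returning to start. Resulting hull: (-10, 1), (-7, -4), (-2, -10), (0, -8), (9, 7).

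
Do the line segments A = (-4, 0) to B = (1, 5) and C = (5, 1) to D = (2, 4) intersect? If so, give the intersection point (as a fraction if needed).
No (intersection of containing lines falls outside at least one segment)

Parametrize and solve: t = 1, s = 4/3. At least one of these is outside [0, 1], so the segments do not intersect.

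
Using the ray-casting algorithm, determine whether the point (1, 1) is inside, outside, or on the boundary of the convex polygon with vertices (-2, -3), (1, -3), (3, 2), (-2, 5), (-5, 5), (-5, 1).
The point (1, 1) lies strictly inside the polygon

Cast a horizontal ray to the right from the query point and count how many polygon edges it crosses (each edge strictly once or zero times, handled with the usual half-open convention). 
Parity of crossings → odd ⇒ inside.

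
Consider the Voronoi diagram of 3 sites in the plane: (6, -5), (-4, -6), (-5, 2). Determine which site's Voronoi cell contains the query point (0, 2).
Nearest site = (-5, 2)

The Voronoi cell of site s contains exactly those query points closer to s than to any other site. Compute squared distances from q = (0, 2) to each site:
  (-5 − 0)² + (2 − 2)² = 25
  (-4 − 0)² + (-6 − 2)² = 80
  (6 − 0)² + (-5 − 2)² = 85
Minimum is attained by (-5, 2), so q lies in its Voronoi cell.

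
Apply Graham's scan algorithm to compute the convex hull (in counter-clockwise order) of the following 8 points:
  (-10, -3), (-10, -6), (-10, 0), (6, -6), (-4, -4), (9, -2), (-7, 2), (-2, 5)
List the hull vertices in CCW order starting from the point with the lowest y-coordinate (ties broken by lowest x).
Hull (CCW) = [(-10, -6), (6, -6), (9, -2), (-2, 5), (-7, 2), (-10, 0)]

Graham scan procedure:
  1. Find the pivot p₀ = point with lowest y (tie → lowest x): (-10, -6).
  2. Sort the remaining points by polar angle around p₀.
  3. Walk through sorted points, maintaining a stack; pop the top while the last three entries make a non-left turn (cross product ≤ 0).
  4. Final stack is the convex hull in CCW order: (-10, -6), (6, -6), (9, -2), (-2, 5), (-7, 2), (-10, 0).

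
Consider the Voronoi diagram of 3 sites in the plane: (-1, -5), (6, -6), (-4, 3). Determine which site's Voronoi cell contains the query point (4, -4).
Nearest site = (6, -6)

The Voronoi cell of site s contains exactly those query points closer to s than to any other site. Compute squared distances from q = (4, -4) to each site:
  (6 − 4)² + (-6 − -4)² = 8
  (-1 − 4)² + (-5 − -4)² = 26
  (-4 − 4)² + (3 − -4)² = 113
Minimum is attained by (6, -6), so q lies in its Voronoi cell.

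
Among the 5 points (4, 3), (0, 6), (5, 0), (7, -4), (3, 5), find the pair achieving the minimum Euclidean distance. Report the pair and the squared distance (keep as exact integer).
Pair = ((4, 3), (3, 5)); squared distance = 5

Compute all C(5, 2) = 10 pairwise squared distances (x_i − x_j)² + (y_i − y_j)². The minimum is 5, attained by the pair ((4, 3), (3, 5)).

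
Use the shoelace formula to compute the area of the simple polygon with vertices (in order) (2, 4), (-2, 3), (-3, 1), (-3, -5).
Area = 37/2

Shoelace formula: Area = (1/2) |Σ_i (x_i · y_{i+1} − x_{i+1} · y_i)| (indices mod n). Compute each cross term:
  (2)(3) − (-2)(4) = 14
  (-2)(1) − (-3)(3) = 7
  (-3)(-5) − (-3)(1) = 18
  (-3)(4) − (2)(-5) = -2
Sum = 37, so (signed) Area = 37/2 = 37/2, |Area| = 37/2.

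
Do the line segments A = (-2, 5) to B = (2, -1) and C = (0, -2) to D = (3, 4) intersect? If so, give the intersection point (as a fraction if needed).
Yes; intersection at (8/7, 2/7) (t = 11/14 on AB, s = 8/21 on CD)

Parametrize AB as A + t(B − A) = (-2 + 4 t, 5 + -6 t) and CD as C + s(D − C) = (0 + 3 s, -2 + 6 s). Solve the linear system for (t, s). Determinant = -42 ≠ 0, so a unique intersection of the containing lines exists. Solution: t = 11/14, s = 8/21 — both in [0, 1], so the segments cross. Intersection point: (8/7, 2/7).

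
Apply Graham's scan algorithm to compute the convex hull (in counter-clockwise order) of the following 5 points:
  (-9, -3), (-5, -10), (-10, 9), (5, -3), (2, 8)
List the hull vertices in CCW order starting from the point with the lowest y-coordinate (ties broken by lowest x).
Hull (CCW) = [(-5, -10), (5, -3), (2, 8), (-10, 9), (-9, -3)]

Graham scan procedure:
  1. Find the pivot p₀ = point with lowest y (tie → lowest x): (-5, -10).
  2. Sort the remaining points by polar angle around p₀.
  3. Walk through sorted points, maintaining a stack; pop the top while the last three entries make a non-left turn (cross product ≤ 0).
  4. Final stack is the convex hull in CCW order: (-5, -10), (5, -3), (2, 8), (-10, 9), (-9, -3).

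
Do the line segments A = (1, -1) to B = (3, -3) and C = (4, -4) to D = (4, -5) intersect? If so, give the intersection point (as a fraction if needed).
No (intersection of containing lines falls outside at least one segment)

Parametrize and solve: t = 3/2, s = 0. At least one of these is outside [0, 1], so the segments do not intersect.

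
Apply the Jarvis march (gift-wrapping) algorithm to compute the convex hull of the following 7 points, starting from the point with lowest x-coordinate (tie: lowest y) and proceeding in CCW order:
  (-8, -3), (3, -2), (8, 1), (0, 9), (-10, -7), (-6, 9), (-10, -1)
Hull (CCW) = [(-10, -7), (3, -2), (8, 1), (0, 9), (-6, 9), (-10, -1)]

Jarvis march: at each step, from the current hull vertex p, select the next vertex q as the point such that every other point lies strictly to the left of (or on) the directed line p → q. (Equivalently: for every other point r, the cross product (q − p) × (r − p) ≥ 0.)
Starting point (lowest x, tie lowest y): (-10, -7). Wrap until returning to start. Resulting hull: (-10, -7), (3, -2), (8, 1), (0, 9), (-6, 9), (-10, -1).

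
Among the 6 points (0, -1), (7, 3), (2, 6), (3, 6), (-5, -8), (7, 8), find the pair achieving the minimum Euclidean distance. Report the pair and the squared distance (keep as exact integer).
Pair = ((2, 6), (3, 6)); squared distance = 1

Compute all C(6, 2) = 15 pairwise squared distances (x_i − x_j)² + (y_i − y_j)². The minimum is 1, attained by the pair ((2, 6), (3, 6)).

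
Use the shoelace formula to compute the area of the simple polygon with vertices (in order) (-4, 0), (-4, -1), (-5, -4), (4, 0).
Area = 31/2

Shoelace formula: Area = (1/2) |Σ_i (x_i · y_{i+1} − x_{i+1} · y_i)| (indices mod n). Compute each cross term:
  (-4)(-1) − (-4)(0) = 4
  (-4)(-4) − (-5)(-1) = 11
  (-5)(0) − (4)(-4) = 16
  (4)(0) − (-4)(0) = 0
Sum = 31, so (signed) Area = 31/2 = 31/2, |Area| = 31/2.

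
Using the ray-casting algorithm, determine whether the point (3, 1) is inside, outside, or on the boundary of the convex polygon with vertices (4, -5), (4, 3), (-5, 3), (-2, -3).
The point (3, 1) lies strictly inside the polygon

Cast a horizontal ray to the right from the query point and count how many polygon edges it crosses (each edge strictly once or zero times, handled with the usual half-open convention). 
Parity of crossings → odd ⇒ inside.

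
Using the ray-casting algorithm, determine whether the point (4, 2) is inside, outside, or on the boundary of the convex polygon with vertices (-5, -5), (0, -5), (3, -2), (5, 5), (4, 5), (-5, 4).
The point (4, 2) lies strictly inside the polygon

Cast a horizontal ray to the right from the query point and count how many polygon edges it crosses (each edge strictly once or zero times, handled with the usual half-open convention). 
Parity of crossings → odd ⇒ inside.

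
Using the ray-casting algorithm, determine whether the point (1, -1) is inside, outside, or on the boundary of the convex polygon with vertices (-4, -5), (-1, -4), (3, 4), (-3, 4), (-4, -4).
The point (1, -1) lies strictly outside the polygon

Cast a horizontal ray to the right from the query point and count how many polygon edges it crosses (each edge strictly once or zero times, handled with the usual half-open convention). 
Parity of crossings → even ⇒ outside.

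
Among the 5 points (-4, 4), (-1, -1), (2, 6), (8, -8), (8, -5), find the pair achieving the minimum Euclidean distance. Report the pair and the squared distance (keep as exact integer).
Pair = ((8, -8), (8, -5)); squared distance = 9

Compute all C(5, 2) = 10 pairwise squared distances (x_i − x_j)² + (y_i − y_j)². The minimum is 9, attained by the pair ((8, -8), (8, -5)).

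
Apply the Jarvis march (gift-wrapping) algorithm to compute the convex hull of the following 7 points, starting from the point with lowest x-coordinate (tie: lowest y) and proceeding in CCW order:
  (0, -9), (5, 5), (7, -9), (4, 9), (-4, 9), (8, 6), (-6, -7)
Hull (CCW) = [(-6, -7), (0, -9), (7, -9), (8, 6), (4, 9), (-4, 9)]

Jarvis march: at each step, from the current hull vertex p, select the next vertex q as the point such that every other point lies strictly to the left of (or on) the directed line p → q. (Equivalently: for every other point r, the cross product (q − p) × (r − p) ≥ 0.)
Starting point (lowest x, tie lowest y): (-6, -7). Wrap until returning to start. Resulting hull: (-6, -7), (0, -9), (7, -9), (8, 6), (4, 9), (-4, 9).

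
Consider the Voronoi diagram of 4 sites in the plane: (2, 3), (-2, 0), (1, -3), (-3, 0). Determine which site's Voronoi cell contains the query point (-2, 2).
Nearest site = (-2, 0)

The Voronoi cell of site s contains exactly those query points closer to s than to any other site. Compute squared distances from q = (-2, 2) to each site:
  (-2 − -2)² + (0 − 2)² = 4
  (-3 − -2)² + (0 − 2)² = 5
  (2 − -2)² + (3 − 2)² = 17
  (1 − -2)² + (-3 − 2)² = 34
Minimum is attained by (-2, 0), so q lies in its Voronoi cell.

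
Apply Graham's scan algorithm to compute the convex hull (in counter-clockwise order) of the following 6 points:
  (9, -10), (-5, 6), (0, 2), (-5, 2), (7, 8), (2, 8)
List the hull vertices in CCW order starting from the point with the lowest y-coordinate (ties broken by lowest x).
Hull (CCW) = [(9, -10), (7, 8), (2, 8), (-5, 6), (-5, 2)]

Graham scan procedure:
  1. Find the pivot p₀ = point with lowest y (tie → lowest x): (9, -10).
  2. Sort the remaining points by polar angle around p₀.
  3. Walk through sorted points, maintaining a stack; pop the top while the last three entries make a non-left turn (cross product ≤ 0).
  4. Final stack is the convex hull in CCW order: (9, -10), (7, 8), (2, 8), (-5, 6), (-5, 2).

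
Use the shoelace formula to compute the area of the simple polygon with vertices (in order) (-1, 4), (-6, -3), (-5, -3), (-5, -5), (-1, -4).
Area = 47/2

Shoelace formula: Area = (1/2) |Σ_i (x_i · y_{i+1} − x_{i+1} · y_i)| (indices mod n). Compute each cross term:
  (-1)(-3) − (-6)(4) = 27
  (-6)(-3) − (-5)(-3) = 3
  (-5)(-5) − (-5)(-3) = 10
  (-5)(-4) − (-1)(-5) = 15
  (-1)(4) − (-1)(-4) = -8
Sum = 47, so (signed) Area = 47/2 = 47/2, |Area| = 47/2.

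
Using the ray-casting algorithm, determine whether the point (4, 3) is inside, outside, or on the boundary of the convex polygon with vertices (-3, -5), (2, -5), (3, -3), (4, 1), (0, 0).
The point (4, 3) lies strictly outside the polygon

Cast a horizontal ray to the right from the query point and count how many polygon edges it crosses (each edge strictly once or zero times, handled with the usual half-open convention). 
Parity of crossings → even ⇒ outside.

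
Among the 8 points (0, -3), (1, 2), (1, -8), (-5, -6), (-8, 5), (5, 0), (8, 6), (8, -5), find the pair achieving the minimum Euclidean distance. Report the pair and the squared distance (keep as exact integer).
Pair = ((1, 2), (5, 0)); squared distance = 20

Compute all C(8, 2) = 28 pairwise squared distances (x_i − x_j)² + (y_i − y_j)². The minimum is 20, attained by the pair ((1, 2), (5, 0)).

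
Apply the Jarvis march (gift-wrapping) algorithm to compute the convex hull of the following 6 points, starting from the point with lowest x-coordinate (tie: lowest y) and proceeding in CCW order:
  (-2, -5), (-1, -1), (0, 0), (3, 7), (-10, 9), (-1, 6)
Hull (CCW) = [(-10, 9), (-2, -5), (3, 7)]

Jarvis march: at each step, from the current hull vertex p, select the next vertex q as the point such that every other point lies strictly to the left of (or on) the directed line p → q. (Equivalently: for every other point r, the cross product (q − p) × (r − p) ≥ 0.)
Starting point (lowest x, tie lowest y): (-10, 9). Wrap until returning to start. Resulting hull: (-10, 9), (-2, -5), (3, 7).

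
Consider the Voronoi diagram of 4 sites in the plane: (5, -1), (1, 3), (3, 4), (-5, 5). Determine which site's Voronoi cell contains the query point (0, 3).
Nearest site = (1, 3)

The Voronoi cell of site s contains exactly those query points closer to s than to any other site. Compute squared distances from q = (0, 3) to each site:
  (1 − 0)² + (3 − 3)² = 1
  (3 − 0)² + (4 − 3)² = 10
  (-5 − 0)² + (5 − 3)² = 29
  (5 − 0)² + (-1 − 3)² = 41
Minimum is attained by (1, 3), so q lies in its Voronoi cell.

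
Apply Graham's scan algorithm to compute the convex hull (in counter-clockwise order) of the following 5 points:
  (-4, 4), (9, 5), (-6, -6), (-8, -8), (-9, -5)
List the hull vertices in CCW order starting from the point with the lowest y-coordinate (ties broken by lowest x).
Hull (CCW) = [(-8, -8), (9, 5), (-4, 4), (-9, -5)]

Graham scan procedure:
  1. Find the pivot p₀ = point with lowest y (tie → lowest x): (-8, -8).
  2. Sort the remaining points by polar angle around p₀.
  3. Walk through sorted points, maintaining a stack; pop the top while the last three entries make a non-left turn (cross product ≤ 0).
  4. Final stack is the convex hull in CCW order: (-8, -8), (9, 5), (-4, 4), (-9, -5).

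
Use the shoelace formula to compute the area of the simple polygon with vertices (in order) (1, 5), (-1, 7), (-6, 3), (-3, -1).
Area = 26

Shoelace formula: Area = (1/2) |Σ_i (x_i · y_{i+1} − x_{i+1} · y_i)| (indices mod n). Compute each cross term:
  (1)(7) − (-1)(5) = 12
  (-1)(3) − (-6)(7) = 39
  (-6)(-1) − (-3)(3) = 15
  (-3)(5) − (1)(-1) = -14
Sum = 52, so (signed) Area = 52/2 = 26, |Area| = 26.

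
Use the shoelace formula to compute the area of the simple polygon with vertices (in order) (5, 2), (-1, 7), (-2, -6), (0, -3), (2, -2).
Area = 83/2

Shoelace formula: Area = (1/2) |Σ_i (x_i · y_{i+1} − x_{i+1} · y_i)| (indices mod n). Compute each cross term:
  (5)(7) − (-1)(2) = 37
  (-1)(-6) − (-2)(7) = 20
  (-2)(-3) − (0)(-6) = 6
  (0)(-2) − (2)(-3) = 6
  (2)(2) − (5)(-2) = 14
Sum = 83, so (signed) Area = 83/2 = 83/2, |Area| = 83/2.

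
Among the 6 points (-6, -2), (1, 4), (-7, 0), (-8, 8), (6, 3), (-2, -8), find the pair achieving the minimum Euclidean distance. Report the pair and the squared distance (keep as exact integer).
Pair = ((-6, -2), (-7, 0)); squared distance = 5

Compute all C(6, 2) = 15 pairwise squared distances (x_i − x_j)² + (y_i − y_j)². The minimum is 5, attained by the pair ((-6, -2), (-7, 0)).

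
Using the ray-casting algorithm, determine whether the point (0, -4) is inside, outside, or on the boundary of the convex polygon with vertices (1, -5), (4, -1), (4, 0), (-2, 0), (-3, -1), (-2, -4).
The point (0, -4) lies strictly inside the polygon

Cast a horizontal ray to the right from the query point and count how many polygon edges it crosses (each edge strictly once or zero times, handled with the usual half-open convention). 
Parity of crossings → odd ⇒ inside.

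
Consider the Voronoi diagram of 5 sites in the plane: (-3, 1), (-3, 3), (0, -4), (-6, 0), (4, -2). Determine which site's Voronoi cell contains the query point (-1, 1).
Nearest site = (-3, 1)

The Voronoi cell of site s contains exactly those query points closer to s than to any other site. Compute squared distances from q = (-1, 1) to each site:
  (-3 − -1)² + (1 − 1)² = 4
  (-3 − -1)² + (3 − 1)² = 8
  (-6 − -1)² + (0 − 1)² = 26
  (0 − -1)² + (-4 − 1)² = 26
  (4 − -1)² + (-2 − 1)² = 34
Minimum is attained by (-3, 1), so q lies in its Voronoi cell.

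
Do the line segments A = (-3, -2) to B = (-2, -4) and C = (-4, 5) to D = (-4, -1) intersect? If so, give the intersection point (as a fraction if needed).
No (intersection of containing lines falls outside at least one segment)

Parametrize and solve: t = -1, s = 5/6. At least one of these is outside [0, 1], so the segments do not intersect.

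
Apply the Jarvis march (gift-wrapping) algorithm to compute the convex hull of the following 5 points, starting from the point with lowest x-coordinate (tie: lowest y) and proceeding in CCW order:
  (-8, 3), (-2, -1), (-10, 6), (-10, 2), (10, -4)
Hull (CCW) = [(-10, 2), (-2, -1), (10, -4), (-10, 6)]

Jarvis march: at each step, from the current hull vertex p, select the next vertex q as the point such that every other point lies strictly to the left of (or on) the directed line p → q. (Equivalently: for every other point r, the cross product (q − p) × (r − p) ≥ 0.)
Starting point (lowest x, tie lowest y): (-10, 2). Wrap until returning to start. Resulting hull: (-10, 2), (-2, -1), (10, -4), (-10, 6).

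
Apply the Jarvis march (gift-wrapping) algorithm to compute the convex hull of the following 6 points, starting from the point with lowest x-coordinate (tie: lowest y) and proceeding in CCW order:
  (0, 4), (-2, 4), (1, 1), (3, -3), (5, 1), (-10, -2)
Hull (CCW) = [(-10, -2), (3, -3), (5, 1), (0, 4), (-2, 4)]

Jarvis march: at each step, from the current hull vertex p, select the next vertex q as the point such that every other point lies strictly to the left of (or on) the directed line p → q. (Equivalently: for every other point r, the cross product (q − p) × (r − p) ≥ 0.)
Starting point (lowest x, tie lowest y): (-10, -2). Wrap until returning to start. Resulting hull: (-10, -2), (3, -3), (5, 1), (0, 4), (-2, 4).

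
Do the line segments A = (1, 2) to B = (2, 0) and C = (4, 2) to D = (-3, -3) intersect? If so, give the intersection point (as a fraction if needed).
Yes; intersection at (34/19, 8/19) (t = 15/19 on AB, s = 6/19 on CD)

Parametrize AB as A + t(B − A) = (1 + 1 t, 2 + -2 t) and CD as C + s(D − C) = (4 + -7 s, 2 + -5 s). Solve the linear system for (t, s). Determinant = 19 ≠ 0, so a unique intersection of the containing lines exists. Solution: t = 15/19, s = 6/19 — both in [0, 1], so the segments cross. Intersection point: (34/19, 8/19).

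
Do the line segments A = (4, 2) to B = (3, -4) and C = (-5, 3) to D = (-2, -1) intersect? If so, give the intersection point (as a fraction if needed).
No (intersection of containing lines falls outside at least one segment)

Parametrize and solve: t = 3/2, s = 5/2. At least one of these is outside [0, 1], so the segments do not intersect.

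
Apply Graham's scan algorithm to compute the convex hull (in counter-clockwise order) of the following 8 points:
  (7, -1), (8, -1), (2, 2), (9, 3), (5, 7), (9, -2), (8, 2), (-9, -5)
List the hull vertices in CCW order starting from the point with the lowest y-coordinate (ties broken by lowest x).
Hull (CCW) = [(-9, -5), (9, -2), (9, 3), (5, 7)]

Graham scan procedure:
  1. Find the pivot p₀ = point with lowest y (tie → lowest x): (-9, -5).
  2. Sort the remaining points by polar angle around p₀.
  3. Walk through sorted points, maintaining a stack; pop the top while the last three entries make a non-left turn (cross product ≤ 0).
  4. Final stack is the convex hull in CCW order: (-9, -5), (9, -2), (9, 3), (5, 7).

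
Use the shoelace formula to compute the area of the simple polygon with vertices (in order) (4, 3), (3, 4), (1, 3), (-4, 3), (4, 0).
Area = 27/2

Shoelace formula: Area = (1/2) |Σ_i (x_i · y_{i+1} − x_{i+1} · y_i)| (indices mod n). Compute each cross term:
  (4)(4) − (3)(3) = 7
  (3)(3) − (1)(4) = 5
  (1)(3) − (-4)(3) = 15
  (-4)(0) − (4)(3) = -12
  (4)(3) − (4)(0) = 12
Sum = 27, so (signed) Area = 27/2 = 27/2, |Area| = 27/2.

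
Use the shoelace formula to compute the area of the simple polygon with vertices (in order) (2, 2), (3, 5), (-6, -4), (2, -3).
Area = 29

Shoelace formula: Area = (1/2) |Σ_i (x_i · y_{i+1} − x_{i+1} · y_i)| (indices mod n). Compute each cross term:
  (2)(5) − (3)(2) = 4
  (3)(-4) − (-6)(5) = 18
  (-6)(-3) − (2)(-4) = 26
  (2)(2) − (2)(-3) = 10
Sum = 58, so (signed) Area = 58/2 = 29, |Area| = 29.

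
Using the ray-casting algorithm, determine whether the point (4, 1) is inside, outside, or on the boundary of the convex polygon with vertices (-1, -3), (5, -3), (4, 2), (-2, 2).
The point (4, 1) lies strictly inside the polygon

Cast a horizontal ray to the right from the query point and count how many polygon edges it crosses (each edge strictly once or zero times, handled with the usual half-open convention). 
Parity of crossings → odd ⇒ inside.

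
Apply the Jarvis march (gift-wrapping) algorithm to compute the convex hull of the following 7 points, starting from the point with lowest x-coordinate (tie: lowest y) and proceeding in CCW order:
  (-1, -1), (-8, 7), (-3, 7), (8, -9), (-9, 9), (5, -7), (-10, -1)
Hull (CCW) = [(-10, -1), (8, -9), (-3, 7), (-9, 9)]

Jarvis march: at each step, from the current hull vertex p, select the next vertex q as the point such that every other point lies strictly to the left of (or on) the directed line p → q. (Equivalently: for every other point r, the cross product (q − p) × (r − p) ≥ 0.)
Starting point (lowest x, tie lowest y): (-10, -1). Wrap until returning to start. Resulting hull: (-10, -1), (8, -9), (-3, 7), (-9, 9).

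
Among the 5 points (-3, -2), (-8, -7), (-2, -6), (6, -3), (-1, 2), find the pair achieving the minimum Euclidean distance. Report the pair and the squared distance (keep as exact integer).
Pair = ((-3, -2), (-2, -6)); squared distance = 17

Compute all C(5, 2) = 10 pairwise squared distances (x_i − x_j)² + (y_i − y_j)². The minimum is 17, attained by the pair ((-3, -2), (-2, -6)).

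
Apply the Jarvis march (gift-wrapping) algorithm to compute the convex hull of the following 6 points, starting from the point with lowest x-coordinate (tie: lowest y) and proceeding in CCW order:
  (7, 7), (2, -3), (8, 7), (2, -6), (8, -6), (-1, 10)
Hull (CCW) = [(-1, 10), (2, -6), (8, -6), (8, 7)]

Jarvis march: at each step, from the current hull vertex p, select the next vertex q as the point such that every other point lies strictly to the left of (or on) the directed line p → q. (Equivalently: for every other point r, the cross product (q − p) × (r − p) ≥ 0.)
Starting point (lowest x, tie lowest y): (-1, 10). Wrap until returning to start. Resulting hull: (-1, 10), (2, -6), (8, -6), (8, 7).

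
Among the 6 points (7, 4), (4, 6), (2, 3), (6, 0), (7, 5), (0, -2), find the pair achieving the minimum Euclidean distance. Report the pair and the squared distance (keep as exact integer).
Pair = ((7, 4), (7, 5)); squared distance = 1

Compute all C(6, 2) = 15 pairwise squared distances (x_i − x_j)² + (y_i − y_j)². The minimum is 1, attained by the pair ((7, 4), (7, 5)).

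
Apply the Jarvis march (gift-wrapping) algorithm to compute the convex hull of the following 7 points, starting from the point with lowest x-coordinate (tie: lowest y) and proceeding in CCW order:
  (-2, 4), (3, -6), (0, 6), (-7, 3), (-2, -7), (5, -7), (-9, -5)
Hull (CCW) = [(-9, -5), (-2, -7), (5, -7), (0, 6), (-7, 3)]

Jarvis march: at each step, from the current hull vertex p, select the next vertex q as the point such that every other point lies strictly to the left of (or on) the directed line p → q. (Equivalently: for every other point r, the cross product (q − p) × (r − p) ≥ 0.)
Starting point (lowest x, tie lowest y): (-9, -5). Wrap until returning to start. Resulting hull: (-9, -5), (-2, -7), (5, -7), (0, 6), (-7, 3).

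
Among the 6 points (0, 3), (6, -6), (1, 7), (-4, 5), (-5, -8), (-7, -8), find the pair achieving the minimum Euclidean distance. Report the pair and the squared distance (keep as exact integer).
Pair = ((-5, -8), (-7, -8)); squared distance = 4

Compute all C(6, 2) = 15 pairwise squared distances (x_i − x_j)² + (y_i − y_j)². The minimum is 4, attained by the pair ((-5, -8), (-7, -8)).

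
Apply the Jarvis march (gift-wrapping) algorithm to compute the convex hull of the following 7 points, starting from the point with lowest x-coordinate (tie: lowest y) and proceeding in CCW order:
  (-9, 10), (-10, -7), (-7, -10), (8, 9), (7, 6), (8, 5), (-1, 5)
Hull (CCW) = [(-10, -7), (-7, -10), (8, 5), (8, 9), (-9, 10)]

Jarvis march: at each step, from the current hull vertex p, select the next vertex q as the point such that every other point lies strictly to the left of (or on) the directed line p → q. (Equivalently: for every other point r, the cross product (q − p) × (r − p) ≥ 0.)
Starting point (lowest x, tie lowest y): (-10, -7). Wrap until returning to start. Resulting hull: (-10, -7), (-7, -10), (8, 5), (8, 9), (-9, 10).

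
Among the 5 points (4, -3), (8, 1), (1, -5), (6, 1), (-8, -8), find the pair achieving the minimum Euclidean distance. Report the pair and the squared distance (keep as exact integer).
Pair = ((8, 1), (6, 1)); squared distance = 4

Compute all C(5, 2) = 10 pairwise squared distances (x_i − x_j)² + (y_i − y_j)². The minimum is 4, attained by the pair ((8, 1), (6, 1)).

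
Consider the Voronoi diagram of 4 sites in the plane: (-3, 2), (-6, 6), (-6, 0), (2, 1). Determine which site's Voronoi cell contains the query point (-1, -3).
Nearest site = (2, 1)

The Voronoi cell of site s contains exactly those query points closer to s than to any other site. Compute squared distances from q = (-1, -3) to each site:
  (2 − -1)² + (1 − -3)² = 25
  (-3 − -1)² + (2 − -3)² = 29
  (-6 − -1)² + (0 − -3)² = 34
  (-6 − -1)² + (6 − -3)² = 106
Minimum is attained by (2, 1), so q lies in its Voronoi cell.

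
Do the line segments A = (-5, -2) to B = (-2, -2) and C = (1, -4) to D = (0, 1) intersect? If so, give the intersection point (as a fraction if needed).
No (intersection of containing lines falls outside at least one segment)

Parametrize and solve: t = 28/15, s = 2/5. At least one of these is outside [0, 1], so the segments do not intersect.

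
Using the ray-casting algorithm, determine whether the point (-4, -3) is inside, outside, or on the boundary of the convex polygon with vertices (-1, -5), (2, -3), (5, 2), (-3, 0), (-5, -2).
The point (-4, -3) lies strictly outside the polygon

Cast a horizontal ray to the right from the query point and count how many polygon edges it crosses (each edge strictly once or zero times, handled with the usual half-open convention). 
Parity of crossings → even ⇒ outside.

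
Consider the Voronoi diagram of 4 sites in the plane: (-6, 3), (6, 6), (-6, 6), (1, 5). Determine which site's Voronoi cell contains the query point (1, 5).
Nearest site = (1, 5)

The Voronoi cell of site s contains exactly those query points closer to s than to any other site. Compute squared distances from q = (1, 5) to each site:
  (1 − 1)² + (5 − 5)² = 0
  (6 − 1)² + (6 − 5)² = 26
  (-6 − 1)² + (6 − 5)² = 50
  (-6 − 1)² + (3 − 5)² = 53
Minimum is attained by (1, 5), so q lies in its Voronoi cell.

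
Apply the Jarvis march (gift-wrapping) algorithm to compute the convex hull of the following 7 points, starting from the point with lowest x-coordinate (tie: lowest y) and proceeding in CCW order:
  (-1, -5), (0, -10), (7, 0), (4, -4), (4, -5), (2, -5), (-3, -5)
Hull (CCW) = [(-3, -5), (0, -10), (4, -5), (7, 0)]

Jarvis march: at each step, from the current hull vertex p, select the next vertex q as the point such that every other point lies strictly to the left of (or on) the directed line p → q. (Equivalently: for every other point r, the cross product (q − p) × (r − p) ≥ 0.)
Starting point (lowest x, tie lowest y): (-3, -5). Wrap until returning to start. Resulting hull: (-3, -5), (0, -10), (4, -5), (7, 0).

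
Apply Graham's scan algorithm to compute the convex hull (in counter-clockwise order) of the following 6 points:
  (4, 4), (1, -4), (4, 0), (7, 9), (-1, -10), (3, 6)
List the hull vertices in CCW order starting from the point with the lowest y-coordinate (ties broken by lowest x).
Hull (CCW) = [(-1, -10), (4, 0), (7, 9), (3, 6)]

Graham scan procedure:
  1. Find the pivot p₀ = point with lowest y (tie → lowest x): (-1, -10).
  2. Sort the remaining points by polar angle around p₀.
  3. Walk through sorted points, maintaining a stack; pop the top while the last three entries make a non-left turn (cross product ≤ 0).
  4. Final stack is the convex hull in CCW order: (-1, -10), (4, 0), (7, 9), (3, 6).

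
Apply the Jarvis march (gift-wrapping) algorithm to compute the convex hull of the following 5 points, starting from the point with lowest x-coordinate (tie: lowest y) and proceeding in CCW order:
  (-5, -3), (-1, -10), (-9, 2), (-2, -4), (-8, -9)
Hull (CCW) = [(-9, 2), (-8, -9), (-1, -10), (-2, -4)]

Jarvis march: at each step, from the current hull vertex p, select the next vertex q as the point such that every other point lies strictly to the left of (or on) the directed line p → q. (Equivalently: for every other point r, the cross product (q − p) × (r − p) ≥ 0.)
Starting point (lowest x, tie lowest y): (-9, 2). Wrap until returning to start. Resulting hull: (-9, 2), (-8, -9), (-1, -10), (-2, -4).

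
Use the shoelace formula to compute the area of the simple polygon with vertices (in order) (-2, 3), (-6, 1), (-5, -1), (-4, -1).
Area = 7

Shoelace formula: Area = (1/2) |Σ_i (x_i · y_{i+1} − x_{i+1} · y_i)| (indices mod n). Compute each cross term:
  (-2)(1) − (-6)(3) = 16
  (-6)(-1) − (-5)(1) = 11
  (-5)(-1) − (-4)(-1) = 1
  (-4)(3) − (-2)(-1) = -14
Sum = 14, so (signed) Area = 14/2 = 7, |Area| = 7.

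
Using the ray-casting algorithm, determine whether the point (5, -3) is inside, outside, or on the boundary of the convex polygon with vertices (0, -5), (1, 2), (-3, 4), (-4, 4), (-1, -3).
The point (5, -3) lies strictly outside the polygon

Cast a horizontal ray to the right from the query point and count how many polygon edges it crosses (each edge strictly once or zero times, handled with the usual half-open convention). 
Parity of crossings → even ⇒ outside.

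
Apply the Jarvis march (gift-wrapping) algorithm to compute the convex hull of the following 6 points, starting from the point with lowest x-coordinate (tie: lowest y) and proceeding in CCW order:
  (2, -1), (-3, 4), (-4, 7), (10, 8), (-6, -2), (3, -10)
Hull (CCW) = [(-6, -2), (3, -10), (10, 8), (-4, 7)]

Jarvis march: at each step, from the current hull vertex p, select the next vertex q as the point such that every other point lies strictly to the left of (or on) the directed line p → q. (Equivalently: for every other point r, the cross product (q − p) × (r − p) ≥ 0.)
Starting point (lowest x, tie lowest y): (-6, -2). Wrap until returning to start. Resulting hull: (-6, -2), (3, -10), (10, 8), (-4, 7).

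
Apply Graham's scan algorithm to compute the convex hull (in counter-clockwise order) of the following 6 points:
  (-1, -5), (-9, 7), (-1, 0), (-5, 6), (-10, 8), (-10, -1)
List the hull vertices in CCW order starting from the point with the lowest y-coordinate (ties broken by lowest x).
Hull (CCW) = [(-1, -5), (-1, 0), (-5, 6), (-10, 8), (-10, -1)]

Graham scan procedure:
  1. Find the pivot p₀ = point with lowest y (tie → lowest x): (-1, -5).
  2. Sort the remaining points by polar angle around p₀.
  3. Walk through sorted points, maintaining a stack; pop the top while the last three entries make a non-left turn (cross product ≤ 0).
  4. Final stack is the convex hull in CCW order: (-1, -5), (-1, 0), (-5, 6), (-10, 8), (-10, -1).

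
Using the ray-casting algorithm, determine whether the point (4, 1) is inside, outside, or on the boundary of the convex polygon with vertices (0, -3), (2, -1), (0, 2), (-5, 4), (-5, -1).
The point (4, 1) lies strictly outside the polygon

Cast a horizontal ray to the right from the query point and count how many polygon edges it crosses (each edge strictly once or zero times, handled with the usual half-open convention). 
Parity of crossings → even ⇒ outside.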